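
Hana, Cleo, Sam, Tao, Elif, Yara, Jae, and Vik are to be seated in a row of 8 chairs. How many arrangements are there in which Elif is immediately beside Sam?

10080

Treat {Elif, Sam} as a single unit. There are 7 units to order, and the pair itself can be ordered 2 ways.
So the count is 2·(7)! = 10080.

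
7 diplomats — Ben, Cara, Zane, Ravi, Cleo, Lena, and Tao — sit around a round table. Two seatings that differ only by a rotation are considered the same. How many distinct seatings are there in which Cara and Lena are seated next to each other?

240

Glue Cara and Lena into a block (2 internal orders). Seating 6 units around a circle gives (5)! arrangements.
So 2 × (5)! = 2 × 120 = 240.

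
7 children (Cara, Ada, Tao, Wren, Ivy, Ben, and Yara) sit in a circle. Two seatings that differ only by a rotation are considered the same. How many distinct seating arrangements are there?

Seat Cara anywhere (absorbing the rotational symmetry), then permute the other 6: (6)! = 720.

720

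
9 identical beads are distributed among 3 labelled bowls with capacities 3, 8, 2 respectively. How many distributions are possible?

11

Ignoring the caps, the number of non-negative solutions to x_1+…+x_3 = 9 is C(11,2) = 55.
Subtract solutions that violate a single cap (substitute x_i' = x_i − (cap_i+1)): x_1 ≥ 4 gives C(7,2) = 21; x_2 ≥ 9 gives C(2,2) = 1; x_3 ≥ 3 gives C(8,2) = 28. Together 50.
Add back pairs where two caps are both exceeded: 0 + 6 + 0 = 6.
By inclusion–exclusion the count is 55 − 50 + 6 = 11.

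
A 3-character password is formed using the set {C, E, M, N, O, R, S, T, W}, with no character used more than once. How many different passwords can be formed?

504

Choose and order 3 of the 9 symbols: the first character has 9 options, the next 8, then 7.
9 × 8 × 7 = 504.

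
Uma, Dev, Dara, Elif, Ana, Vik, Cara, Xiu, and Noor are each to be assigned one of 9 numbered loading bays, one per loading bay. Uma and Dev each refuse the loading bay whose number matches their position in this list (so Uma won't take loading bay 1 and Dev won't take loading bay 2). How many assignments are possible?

Let Aᵢ (for i ∈ {1, 2}) be the placements that put person i in their forbidden loading bay. Any j of these fix j positions, leaving (9−j)! ways to fill the rest, and there are C(2,j) ways to pick which j.
By inclusion–exclusion, the number of valid placements is Σ_{j=0}^{2} (−1)^j C(2,j)·(9−j)!.
Computing: 362880 − 80640 + 5040 = 287280.

287280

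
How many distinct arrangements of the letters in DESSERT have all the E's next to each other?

Treat the 2 copies of E as a single block. The multiset to arrange is then {EE, D, R, S, S, T}, 6 items in all.
That gives (6)!/(2!) = 360 arrangements.

360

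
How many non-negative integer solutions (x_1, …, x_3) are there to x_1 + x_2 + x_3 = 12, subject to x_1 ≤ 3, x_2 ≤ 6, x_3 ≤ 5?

6

Without the upper bounds there are C(14,2) = 91 ways to split 12 among 3 variables.
Subtract solutions that violate a single cap (substitute x_i' = x_i − (cap_i+1)): x_1 ≥ 4 gives C(10,2) = 45; x_2 ≥ 7 gives C(7,2) = 21; x_3 ≥ 6 gives C(8,2) = 28. Together 94.
Add back pairs where two caps are both exceeded: 3 + 6 + 0 = 9.
By inclusion–exclusion the count is 91 − 94 + 9 = 6.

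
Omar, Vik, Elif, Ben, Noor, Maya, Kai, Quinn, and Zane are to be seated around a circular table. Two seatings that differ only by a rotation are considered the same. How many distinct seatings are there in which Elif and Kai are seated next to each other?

10080

Glue Elif and Kai into a block (2 internal orders). Seating 8 units around a circle gives (7)! arrangements.
So 2 × (7)! = 2 × 5040 = 10080.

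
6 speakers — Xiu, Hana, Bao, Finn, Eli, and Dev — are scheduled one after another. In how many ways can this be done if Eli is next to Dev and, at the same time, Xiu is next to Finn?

96

Treat {Eli,Dev} as one block (2 orders) and {Xiu,Finn} as another (2 orders).
That leaves 4 units to arrange: 2 × 2 × 4! = 4 × 24 = 96.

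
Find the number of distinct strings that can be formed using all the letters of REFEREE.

105

Letter multiplicities in REFEREE: E×4, F×1, R×2.
The number of distinct arrangements is 7!/(4!·2!) = 5040/48 = 105.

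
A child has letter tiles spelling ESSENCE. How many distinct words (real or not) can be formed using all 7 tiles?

Letter multiplicities in ESSENCE: C×1, E×3, N×1, S×2.
The number of distinct arrangements is 7!/(3!·2!) = 5040/12 = 420.

420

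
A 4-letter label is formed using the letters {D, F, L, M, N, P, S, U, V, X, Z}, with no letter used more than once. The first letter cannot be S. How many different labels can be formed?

The first letter has 11−1 = 10 choices (anything except S).
The remaining 3 letters are filled from the other 10 symbols without repetition: 10 × 9 × 8 = 720.
Total: 10 × 720 = 7200.

7200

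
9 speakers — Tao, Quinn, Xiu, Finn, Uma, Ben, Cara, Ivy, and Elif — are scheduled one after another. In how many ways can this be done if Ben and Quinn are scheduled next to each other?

Treat {Ben, Quinn} as a single unit. There are 8 units to order, and the pair itself can be ordered 2 ways.
So the count is 2·(8)! = 80640.

80640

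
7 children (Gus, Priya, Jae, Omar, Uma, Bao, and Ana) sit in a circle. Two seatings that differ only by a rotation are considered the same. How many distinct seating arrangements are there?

720

Around a circle, 7 distinct people have 7!/7 = (6)! = 720 rotationally distinct seatings.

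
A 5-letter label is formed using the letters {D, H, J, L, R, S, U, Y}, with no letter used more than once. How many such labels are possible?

With no repetition, fill the 5 letters in order: 8 choices, then 7, down to 4.
That product is 8 × 7 × 6 × 5 × 4 = 6720.

6720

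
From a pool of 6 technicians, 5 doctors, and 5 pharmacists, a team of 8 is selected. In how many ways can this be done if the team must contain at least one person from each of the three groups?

12495

Unrestricted: C(16,8) = 12870 ways to pick any 8 of the 16.
Selections missing a whole group: no technicians → C(10,8) = 45; no doctors → C(11,8) = 165; no pharmacists → C(11,8) = 165.
Add back selections omitting two groups (i.e. drawn from a single group): C(6,8) + C(5,8) + C(5,8) = 0.
By inclusion–exclusion: 12870 − 375 + 0 = 12495.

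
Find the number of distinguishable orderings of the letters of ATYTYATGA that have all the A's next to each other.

420

Treat the 3 copies of A as a single block. The multiset to arrange is then {AAA, G, T, T, T, Y, Y}, 7 items in all.
That gives (7)!/(3!·2!) = 420 arrangements.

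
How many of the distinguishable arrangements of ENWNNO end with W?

20

With the last slot taken by W, it remains to arrange the other 5 letters (ENNNO).
Those 5 letters have N appearing 3 times, giving (5)!/(3!) = 20.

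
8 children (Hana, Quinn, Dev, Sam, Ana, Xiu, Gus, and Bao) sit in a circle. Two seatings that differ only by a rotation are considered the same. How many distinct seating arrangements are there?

5040

Around a circle, 8 distinct people have 8!/8 = (7)! = 5040 rotationally distinct seatings.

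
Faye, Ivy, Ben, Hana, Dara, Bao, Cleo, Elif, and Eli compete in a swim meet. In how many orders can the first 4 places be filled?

3024

There are 9 choices for 1st place, 8 for 2nd, and so on down to 6 for position 4.
That gives 9 × 8 × 7 × 6 = 3024.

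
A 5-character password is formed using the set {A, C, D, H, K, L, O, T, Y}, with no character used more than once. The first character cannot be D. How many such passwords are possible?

13440

The first character has 9−1 = 8 choices (anything except D).
The remaining 4 characters are filled from the other 8 symbols without repetition: 8 × 7 × 6 × 5 = 1680.
Total: 8 × 1680 = 13440.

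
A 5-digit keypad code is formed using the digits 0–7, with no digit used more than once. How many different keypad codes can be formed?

This is a permutation of 5 out of 8: P(8,5) = 8!/3!.
That product is 8 × 7 × 6 × 5 × 4 = 6720.

6720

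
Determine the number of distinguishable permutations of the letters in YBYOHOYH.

1680

Letter multiplicities in YBYOHOYH: B×1, H×2, O×2, Y×3.
The number of distinct arrangements is 8!/(3!·2!·2!) = 40320/24 = 1680.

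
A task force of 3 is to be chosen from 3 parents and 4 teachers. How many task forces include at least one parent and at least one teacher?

30

Unrestricted: C(7,3) = 35 ways to pick any 3 of the 7.
Selections missing a whole group: no parents → C(4,3) = 4; no teachers → C(3,3) = 1.
Both groups omitted at once is impossible, so 35 − 5 = 30.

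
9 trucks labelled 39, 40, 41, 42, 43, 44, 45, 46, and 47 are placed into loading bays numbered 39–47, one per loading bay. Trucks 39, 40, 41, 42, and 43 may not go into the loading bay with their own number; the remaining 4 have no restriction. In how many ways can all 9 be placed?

Let Aᵢ (for 39 ≤ i ≤ 43) be the placements that put truck i in its forbidden loading bay. Any j of these fix j positions, leaving (9−j)! ways to fill the rest, and there are C(5,j) ways to pick which j.
By inclusion–exclusion, the number of valid placements is Σ_{j=0}^{5} (−1)^j C(5,j)·(9−j)!.
Computing: 362880 − 201600 + 50400 − 7200 + 600 − 24 = 205056.

205056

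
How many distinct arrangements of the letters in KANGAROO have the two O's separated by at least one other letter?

There are 8!/(2!·2!) = 10080 arrangements of KANGAROO in total.
If the two O's are adjacent, glue them into one block, leaving 7 items to arrange: (7)!/(2!) = 2520 ways.
Subtracting, 10080 − 2520 = 7560 arrangements keep the O's apart.

7560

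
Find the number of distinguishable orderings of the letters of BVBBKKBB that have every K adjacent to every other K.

Treat the 2 copies of K as a single block. The multiset to arrange is then {KK, B, B, B, B, B, V}, 7 items in all.
That gives (7)!/(5!) = 42 arrangements.

42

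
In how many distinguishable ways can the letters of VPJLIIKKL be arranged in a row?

Letter multiplicities in VPJLIIKKL: I×2, J×1, K×2, L×2, P×1, V×1.
So there are 9! / (2!·2!·2!) = 45360 distinguishable arrangements.

45360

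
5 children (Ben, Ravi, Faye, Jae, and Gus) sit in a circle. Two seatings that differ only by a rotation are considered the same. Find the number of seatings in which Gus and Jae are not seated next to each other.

12

All circular seatings of 5 people number (4)! = 24.
Seatings with Gus beside Jae: treat them as a block with 2 internal orders, giving 2 × (3)! = 12.
Subtracting, 24 − 12 = 12.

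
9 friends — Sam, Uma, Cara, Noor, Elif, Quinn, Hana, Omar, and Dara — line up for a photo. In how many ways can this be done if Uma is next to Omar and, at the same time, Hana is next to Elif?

Treat {Uma,Omar} as one block (2 orders) and {Hana,Elif} as another (2 orders).
That leaves 7 units to arrange: 2 × 2 × 7! = 4 × 5040 = 20160.

20160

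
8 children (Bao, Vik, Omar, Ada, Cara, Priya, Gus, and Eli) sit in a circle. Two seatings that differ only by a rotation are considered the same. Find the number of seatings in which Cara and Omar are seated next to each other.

1440

Glue Cara and Omar into a block (2 internal orders). Seating 7 units around a circle gives (6)! arrangements.
So 2 × (6)! = 2 × 720 = 1440.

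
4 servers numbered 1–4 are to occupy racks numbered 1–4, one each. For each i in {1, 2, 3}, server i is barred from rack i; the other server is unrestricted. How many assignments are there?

Let Aᵢ (for i ∈ {1, 2, 3}) be the placements that put server i in its forbidden rack. Any j of these fix j positions, leaving (4−j)! ways to fill the rest, and there are C(3,j) ways to pick which j.
By inclusion–exclusion, the number of valid placements is Σ_{j=0}^{3} (−1)^j C(3,j)·(4−j)!.
Computing: 24 − 18 + 6 − 1 = 11.

11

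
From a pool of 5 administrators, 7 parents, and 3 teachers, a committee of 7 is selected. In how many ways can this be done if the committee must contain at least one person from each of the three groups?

5516

Unrestricted: C(15,7) = 6435 ways to pick any 7 of the 15.
Selections missing a whole group: no administrators → C(10,7) = 120; no parents → C(8,7) = 8; no teachers → C(12,7) = 792.
Add back selections omitting two groups (i.e. drawn from a single group): C(5,7) + C(7,7) + C(3,7) = 1.
By inclusion–exclusion: 6435 − 920 + 1 = 5516.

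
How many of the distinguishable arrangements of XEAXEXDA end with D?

Fix D in the last position and arrange the remaining 7 letters.
Those 7 letters have A appearing twice, E appearing twice, and X appearing 3 times, giving (7)!/(3!·2!·2!) = 210.

210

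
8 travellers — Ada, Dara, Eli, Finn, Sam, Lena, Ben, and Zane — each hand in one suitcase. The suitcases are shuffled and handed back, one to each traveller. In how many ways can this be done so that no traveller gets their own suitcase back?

This is the derangement count D_8: permutations of 8 items with no fixed point.
By inclusion–exclusion this is Σ_{j=0}^{8} (−1)^j C(8,j)·(8−j)!.
Computing: 40320 − 40320 + 20160 − 6720 + 1680 − 336 + 56 − 8 + 1 = 14833.

14833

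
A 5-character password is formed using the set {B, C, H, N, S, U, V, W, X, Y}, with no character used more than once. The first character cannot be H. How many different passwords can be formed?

27216

The first character has 10−1 = 9 choices (anything except H).
The remaining 4 characters are filled from the other 9 symbols without repetition: 9 × 8 × 7 × 6 = 3024.
Total: 9 × 3024 = 27216.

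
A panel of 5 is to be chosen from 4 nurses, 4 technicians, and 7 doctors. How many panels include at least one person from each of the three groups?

2044

With no constraint there are C(15,5) = 3003 possible selections.
Subtract selections that omit an entire group: no nurses → C(11,5) = 462; no technicians → C(11,5) = 462; no doctors → C(8,5) = 56.
Add back selections omitting two groups (i.e. drawn from a single group): C(4,5) + C(4,5) + C(7,5) = 21.
By inclusion–exclusion: 3003 − 980 + 21 = 2044.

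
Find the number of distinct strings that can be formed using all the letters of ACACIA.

Letter multiplicities in ACACIA: A×3, C×2, I×1.
The number of distinct arrangements is 6!/(3!·2!) = 720/12 = 60.

60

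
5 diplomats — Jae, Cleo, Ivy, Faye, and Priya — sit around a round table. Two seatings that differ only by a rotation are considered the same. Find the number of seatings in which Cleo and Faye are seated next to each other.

Glue Cleo and Faye into a block (2 internal orders). Seating 4 units around a circle gives (3)! arrangements.
So 2 × (3)! = 2 × 6 = 12.

12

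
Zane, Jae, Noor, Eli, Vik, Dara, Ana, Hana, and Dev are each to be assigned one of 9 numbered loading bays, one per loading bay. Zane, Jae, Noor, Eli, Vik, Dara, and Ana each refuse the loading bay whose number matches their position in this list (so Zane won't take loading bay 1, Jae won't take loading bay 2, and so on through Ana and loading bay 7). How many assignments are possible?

Let Aᵢ (for 1 ≤ i ≤ 7) be the placements that put person i in their forbidden loading bay. Any j of these fix j positions, leaving (9−j)! ways to fill the rest, and there are C(7,j) ways to pick which j.
By inclusion–exclusion, the number of valid placements is Σ_{j=0}^{7} (−1)^j C(7,j)·(9−j)!.
Computing: 362880 − 282240 + 105840 − 25200 + 4200 − 504 + 42 − 2 = 165016.

165016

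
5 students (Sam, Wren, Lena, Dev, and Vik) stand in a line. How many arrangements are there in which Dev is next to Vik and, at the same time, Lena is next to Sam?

Treat {Dev,Vik} as one block (2 orders) and {Lena,Sam} as another (2 orders).
That leaves 3 units to arrange: 2 × 2 × 3! = 4 × 6 = 24.

24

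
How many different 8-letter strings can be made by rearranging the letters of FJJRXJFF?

1120

FJJRXJFF has 8 letters with F appearing 3 times and J appearing 3 times.
The number of distinct arrangements is 8!/(3!·3!) = 40320/36 = 1120.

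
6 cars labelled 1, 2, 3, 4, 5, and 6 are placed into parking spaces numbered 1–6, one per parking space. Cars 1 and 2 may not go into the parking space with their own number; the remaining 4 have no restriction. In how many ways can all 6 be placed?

504

Let Aᵢ (for i ∈ {1, 2}) be the placements that put car i in its forbidden parking space. Any j of these fix j positions, leaving (6−j)! ways to fill the rest, and there are C(2,j) ways to pick which j.
By inclusion–exclusion, the number of valid placements is Σ_{j=0}^{2} (−1)^j C(2,j)·(6−j)!.
Computing: 720 − 240 + 24 = 504.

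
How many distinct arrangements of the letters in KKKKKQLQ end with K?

With the last slot taken by K, it remains to arrange the other 7 letters (KKKKQLQ).
Those 7 letters have K appearing 4 times and Q appearing twice, giving (7)!/(4!·2!) = 105.

105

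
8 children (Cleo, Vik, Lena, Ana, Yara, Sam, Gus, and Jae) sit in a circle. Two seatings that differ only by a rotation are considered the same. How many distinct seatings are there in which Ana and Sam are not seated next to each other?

3600

All circular seatings of 8 people number (7)! = 5040.
Seatings with Ana beside Sam: treat them as a block with 2 internal orders, giving 2 × (6)! = 1440.
Subtracting, 5040 − 1440 = 3600.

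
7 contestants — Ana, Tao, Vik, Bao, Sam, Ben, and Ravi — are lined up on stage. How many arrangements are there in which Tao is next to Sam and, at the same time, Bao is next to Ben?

Treat {Tao,Sam} as one block (2 orders) and {Bao,Ben} as another (2 orders).
That leaves 5 units to arrange: 2 × 2 × 5! = 4 × 120 = 480.

480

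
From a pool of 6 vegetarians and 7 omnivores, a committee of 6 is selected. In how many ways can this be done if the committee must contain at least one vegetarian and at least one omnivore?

Unrestricted: C(13,6) = 1716 ways to pick any 6 of the 13.
Subtract selections that omit an entire group: no vegetarians → C(7,6) = 7; no omnivores → C(6,6) = 1.
Both groups omitted at once is impossible, so 1716 − 8 = 1708.

1708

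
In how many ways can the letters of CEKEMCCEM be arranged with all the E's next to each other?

420

Treat the 3 copies of E as a single block. The multiset to arrange is then {EEE, C, C, C, K, M, M}, 7 items in all.
That gives (7)!/(3!·2!) = 420 arrangements.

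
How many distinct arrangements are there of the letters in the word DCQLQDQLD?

5040

Letter multiplicities in DCQLQDQLD: C×1, D×3, L×2, Q×3.
Dividing 9! = 362880 by 3!·3!·2! = 72 for the repeated letters gives 5040.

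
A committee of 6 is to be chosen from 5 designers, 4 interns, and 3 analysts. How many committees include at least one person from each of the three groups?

With no constraint there are C(12,6) = 924 possible selections.
Subtract selections that omit an entire group: no designers → C(7,6) = 7; no interns → C(8,6) = 28; no analysts → C(9,6) = 84.
Add back selections omitting two groups (i.e. drawn from a single group): C(5,6) + C(4,6) + C(3,6) = 0.
By inclusion–exclusion: 924 − 119 + 0 = 805.

805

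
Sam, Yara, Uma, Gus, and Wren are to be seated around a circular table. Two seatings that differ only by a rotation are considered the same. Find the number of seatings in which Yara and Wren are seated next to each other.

12

Glue Yara and Wren into a block (2 internal orders). Seating 4 units around a circle gives (3)! arrangements.
So 2 × (3)! = 2 × 6 = 12.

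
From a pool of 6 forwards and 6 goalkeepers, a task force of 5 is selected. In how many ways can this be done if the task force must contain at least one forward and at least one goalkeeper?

With no constraint there are C(12,5) = 792 possible selections.
Selections missing a whole group: no forwards → C(6,5) = 6; no goalkeepers → C(6,5) = 6.
Both groups omitted at once is impossible, so 792 − 12 = 780.

780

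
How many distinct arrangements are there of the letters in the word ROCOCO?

ROCOCO has 6 letters with C appearing twice and O appearing 3 times.
The number of distinct arrangements is 6!/(3!·2!) = 720/12 = 60.

60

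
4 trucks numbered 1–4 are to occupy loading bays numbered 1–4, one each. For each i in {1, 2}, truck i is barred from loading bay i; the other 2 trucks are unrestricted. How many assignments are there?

Let Aᵢ (for i ∈ {1, 2}) be the placements that put truck i in its forbidden loading bay. Any j of these fix j positions, leaving (4−j)! ways to fill the rest, and there are C(2,j) ways to pick which j.
By inclusion–exclusion, the number of valid placements is Σ_{j=0}^{2} (−1)^j C(2,j)·(4−j)!.
Computing: 24 − 12 + 2 = 14.

14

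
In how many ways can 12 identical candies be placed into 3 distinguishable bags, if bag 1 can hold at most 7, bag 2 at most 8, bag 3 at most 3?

Without the upper bounds there are C(14,2) = 91 ways to split 12 among 3 bags.
Subtract solutions that violate a single cap (substitute x_i' = x_i − (cap_i+1)): x_1 ≥ 8 gives C(6,2) = 15; x_2 ≥ 9 gives C(5,2) = 10; x_3 ≥ 4 gives C(10,2) = 45. Together 70.
Add back pairs where two caps are both exceeded: 0 + 1 + 0 = 1.
By inclusion–exclusion the count is 91 − 70 + 1 = 22.

22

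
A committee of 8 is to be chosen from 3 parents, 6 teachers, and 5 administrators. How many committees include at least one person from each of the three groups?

Total 8-person selections from all 14: C(14,8) = 3003.
Subtract selections that omit an entire group: no parents → C(11,8) = 165; no teachers → C(8,8) = 1; no administrators → C(9,8) = 9.
Add back selections omitting two groups (i.e. drawn from a single group): C(3,8) + C(6,8) + C(5,8) = 0.
By inclusion–exclusion: 3003 − 175 + 0 = 2828.

2828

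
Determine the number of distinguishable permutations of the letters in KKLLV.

The 5 letters of KKLLV have repeats: K appearing twice and L appearing twice.
Dividing 5! = 120 by 2!·2! = 4 for the repeated letters gives 30.

30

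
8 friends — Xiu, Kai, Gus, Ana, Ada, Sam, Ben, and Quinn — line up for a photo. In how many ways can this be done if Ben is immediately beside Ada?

Glue Ben and Ada into one block (2 internal orders), leaving 7 units to arrange in a row.
So the count is 2·(7)! = 10080.

10080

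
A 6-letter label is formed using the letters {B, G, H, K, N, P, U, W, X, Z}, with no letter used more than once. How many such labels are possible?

151200

This is a permutation of 6 out of 10: P(10,6) = 10!/4!.
That product is 10 × 9 × 8 × 7 × 6 × 5 = 151200.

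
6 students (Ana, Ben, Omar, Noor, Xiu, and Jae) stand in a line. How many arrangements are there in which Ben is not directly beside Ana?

There are 6! = 720 arrangements in all. If Ben and Ana are adjacent, merging them into one block gives 2·(5)! = 240 arrangements.
So 720 − 240 = 480 arrangements keep them apart.

480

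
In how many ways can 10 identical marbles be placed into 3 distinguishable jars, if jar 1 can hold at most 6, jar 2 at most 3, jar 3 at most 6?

18

By stars and bars, unrestricted non-negative solutions to x_1+…+x_3 = 10 number C(10+2,2) = 66.
Subtract solutions that violate a single cap (substitute x_i' = x_i − (cap_i+1)): x_1 ≥ 7 gives C(5,2) = 10; x_2 ≥ 4 gives C(8,2) = 28; x_3 ≥ 7 gives C(5,2) = 10. Together 48.
No two caps can be exceeded simultaneously, so the pair terms are all 0.
By inclusion–exclusion the count is 66 − 48 + 0 = 18.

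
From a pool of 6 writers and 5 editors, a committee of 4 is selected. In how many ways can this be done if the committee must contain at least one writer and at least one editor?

310

With no constraint there are C(11,4) = 330 possible selections.
Subtract selections that omit an entire group: no writers → C(5,4) = 5; no editors → C(6,4) = 15.
Both groups omitted at once is impossible, so 330 − 20 = 310.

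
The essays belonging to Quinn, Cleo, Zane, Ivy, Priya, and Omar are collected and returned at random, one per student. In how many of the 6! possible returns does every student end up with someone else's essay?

This is the derangement count D_6: permutations of 6 items with no fixed point.
By inclusion–exclusion this is Σ_{j=0}^{6} (−1)^j C(6,j)·(6−j)!.
Computing: 720 − 720 + 360 − 120 + 30 − 6 + 1 = 265.

265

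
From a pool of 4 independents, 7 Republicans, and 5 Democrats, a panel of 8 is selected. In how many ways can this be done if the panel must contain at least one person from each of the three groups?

Total 8-person selections from all 16: C(16,8) = 12870.
Selections missing a whole group: no independents → C(12,8) = 495; no Republicans → C(9,8) = 9; no Democrats → C(11,8) = 165.
Add back selections omitting two groups (i.e. drawn from a single group): C(4,8) + C(7,8) + C(5,8) = 0.
By inclusion–exclusion: 12870 − 669 + 0 = 12201.

12201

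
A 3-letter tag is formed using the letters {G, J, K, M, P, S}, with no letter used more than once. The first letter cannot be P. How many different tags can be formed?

The first letter has 6−1 = 5 choices (anything except P).
The remaining 2 letters are filled from the other 5 symbols without repetition: 5 × 4 = 20.
Total: 5 × 20 = 100.

100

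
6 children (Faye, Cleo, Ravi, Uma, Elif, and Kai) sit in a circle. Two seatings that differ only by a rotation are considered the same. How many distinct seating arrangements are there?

120

Around a circle, 6 distinct people have 6!/6 = (5)! = 120 rotationally distinct seatings.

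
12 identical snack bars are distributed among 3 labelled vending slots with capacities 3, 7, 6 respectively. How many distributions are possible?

By stars and bars, unrestricted non-negative solutions to x_1+…+x_3 = 12 number C(12+2,2) = 91.
Subtract solutions that violate a single cap (substitute x_i' = x_i − (cap_i+1)): x_1 ≥ 4 gives C(10,2) = 45; x_2 ≥ 8 gives C(6,2) = 15; x_3 ≥ 7 gives C(7,2) = 21. Together 81.
Add back pairs where two caps are both exceeded: 1 + 3 + 0 = 4.
By inclusion–exclusion the count is 91 − 81 + 4 = 14.

14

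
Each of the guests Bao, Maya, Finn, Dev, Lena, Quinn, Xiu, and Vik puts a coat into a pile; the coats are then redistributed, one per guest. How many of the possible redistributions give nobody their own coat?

Count assignments avoiding every fixed point. For any j of the 8 guests fixed to their own coat, the other 8−j can be arranged in (8−j)! ways.
By inclusion–exclusion this is Σ_{j=0}^{8} (−1)^j C(8,j)·(8−j)!.
Computing: 40320 − 40320 + 20160 − 6720 + 1680 − 336 + 56 − 8 + 1 = 14833.

14833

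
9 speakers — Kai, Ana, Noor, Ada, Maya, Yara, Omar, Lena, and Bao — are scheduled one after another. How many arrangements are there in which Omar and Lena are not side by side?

282240

Of the 9! = 362880 arrangements, those with Omar and Lena adjacent number 2 × 8! = 80640 (treat the pair as a block with 2 internal orders).
Complementary counting: 362880 − 80640 = 282240.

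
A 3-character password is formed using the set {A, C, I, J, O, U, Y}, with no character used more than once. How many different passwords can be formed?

210

This is a permutation of 3 out of 7: P(7,3) = 7!/4!.
That product is 7 × 6 × 5 = 210.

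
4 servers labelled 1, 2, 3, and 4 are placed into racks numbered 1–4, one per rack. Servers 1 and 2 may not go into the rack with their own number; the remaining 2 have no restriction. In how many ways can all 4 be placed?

14

Let Aᵢ (for i ∈ {1, 2}) be the placements that put server i in its forbidden rack. Any j of these fix j positions, leaving (4−j)! ways to fill the rest, and there are C(2,j) ways to pick which j.
By inclusion–exclusion, the number of valid placements is Σ_{j=0}^{2} (−1)^j C(2,j)·(4−j)!.
Computing: 24 − 12 + 2 = 14.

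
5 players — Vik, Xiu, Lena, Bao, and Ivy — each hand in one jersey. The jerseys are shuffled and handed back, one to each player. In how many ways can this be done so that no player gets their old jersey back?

Let Aᵢ be the assignments in which player i gets their old jersey. We want the size of the complement of A₁∪…∪A_5.
By inclusion–exclusion this is Σ_{j=0}^{5} (−1)^j C(5,j)·(5−j)!.
Computing: 120 − 120 + 60 − 20 + 5 − 1 = 44.

44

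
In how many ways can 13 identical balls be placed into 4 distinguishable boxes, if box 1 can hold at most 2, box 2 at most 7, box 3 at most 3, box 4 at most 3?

10

Ignoring the caps, the number of non-negative solutions to x_1+…+x_4 = 13 is C(16,3) = 560.
Subtract solutions that violate a single cap (substitute x_i' = x_i − (cap_i+1)): x_1 ≥ 3 gives C(13,3) = 286; x_2 ≥ 8 gives C(8,3) = 56; x_3 ≥ 4 gives C(12,3) = 220; x_4 ≥ 4 gives C(12,3) = 220. Together 782.
Add back pairs where two caps are both exceeded: 10 + 84 + 84 + 4 + 4 + 56 = 242.
Subtract triples: 0 + 0 + 10 + 0 = 10.
By inclusion–exclusion the count is 560 − 782 + 242 − 10 = 10.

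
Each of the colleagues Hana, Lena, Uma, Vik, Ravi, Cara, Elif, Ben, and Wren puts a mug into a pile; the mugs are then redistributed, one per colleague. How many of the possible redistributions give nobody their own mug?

133496

Count assignments avoiding every fixed point. For any j of the 9 colleagues fixed to their own mug, the other 9−j can be arranged in (9−j)! ways.
By inclusion–exclusion this is Σ_{j=0}^{9} (−1)^j C(9,j)·(9−j)!.
Computing: 362880 − 362880 + 181440 − 60480 + 15120 − 3024 + 504 − 72 + 9 − 1 = 133496.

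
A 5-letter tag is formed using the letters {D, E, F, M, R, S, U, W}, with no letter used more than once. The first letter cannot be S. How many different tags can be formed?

The first letter has 8−1 = 7 choices (anything except S).
The remaining 4 letters are filled from the other 7 symbols without repetition: 7 × 6 × 5 × 4 = 840.
Total: 7 × 840 = 5880.

5880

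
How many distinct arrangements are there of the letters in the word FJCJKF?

Letter multiplicities in FJCJKF: C×1, F×2, J×2, K×1.
Dividing 6! = 720 by 2!·2! = 4 for the repeated letters gives 180.

180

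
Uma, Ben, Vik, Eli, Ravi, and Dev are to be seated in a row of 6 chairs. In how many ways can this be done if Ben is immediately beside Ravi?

Treat {Ben, Ravi} as a single unit. There are 5 units to order, and the pair itself can be ordered 2 ways.
That gives 2 × 5! = 2 × 120 = 240.

240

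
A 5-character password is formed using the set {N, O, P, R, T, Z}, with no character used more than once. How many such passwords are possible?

With no repetition, fill the 5 characters in order: 6 choices, then 5, down to 2.
That product is 6 × 5 × 4 × 3 × 2 = 720.

720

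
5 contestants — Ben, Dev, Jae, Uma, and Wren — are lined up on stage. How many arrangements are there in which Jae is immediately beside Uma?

Place the 3 others and the Jae-Uma pair as 4 objects in a line; the pair has 2 internal arrangements.
So the count is 2·(4)! = 48.

48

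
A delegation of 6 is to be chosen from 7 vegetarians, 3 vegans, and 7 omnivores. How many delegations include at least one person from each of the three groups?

Total 6-person selections from all 17: C(17,6) = 12376.
Subtract selections that omit an entire group: no vegetarians → C(10,6) = 210; no vegans → C(14,6) = 3003; no omnivores → C(10,6) = 210.
Add back selections omitting two groups (i.e. drawn from a single group): C(7,6) + C(3,6) + C(7,6) = 14.
By inclusion–exclusion: 12376 − 3423 + 14 = 8967.

8967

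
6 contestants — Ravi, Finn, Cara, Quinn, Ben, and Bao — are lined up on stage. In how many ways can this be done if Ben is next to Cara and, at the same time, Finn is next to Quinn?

Treat {Ben,Cara} as one block (2 orders) and {Finn,Quinn} as another (2 orders).
That leaves 4 units to arrange: 2 × 2 × 4! = 4 × 24 = 96.

96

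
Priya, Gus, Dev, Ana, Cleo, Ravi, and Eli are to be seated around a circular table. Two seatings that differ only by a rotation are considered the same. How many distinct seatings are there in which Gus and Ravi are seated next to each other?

Treat {Gus, Ravi} as one unit (2 internal orders) and seat the resulting 6 units around the table: (5)! circular arrangements.
So 2 × (5)! = 2 × 120 = 240.

240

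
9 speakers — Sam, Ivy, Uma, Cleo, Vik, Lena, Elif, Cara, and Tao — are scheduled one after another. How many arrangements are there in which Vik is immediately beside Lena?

80640

Treat {Vik, Lena} as a single unit. There are 8 units to order, and the pair itself can be ordered 2 ways.
So the count is 2·(8)! = 80640.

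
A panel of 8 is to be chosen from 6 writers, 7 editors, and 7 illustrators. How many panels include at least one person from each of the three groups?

120393

With no constraint there are C(20,8) = 125970 possible selections.
Subtract selections that omit an entire group: no writers → C(14,8) = 3003; no editors → C(13,8) = 1287; no illustrators → C(13,8) = 1287.
Add back selections omitting two groups (i.e. drawn from a single group): C(6,8) + C(7,8) + C(7,8) = 0.
By inclusion–exclusion: 125970 − 5577 + 0 = 120393.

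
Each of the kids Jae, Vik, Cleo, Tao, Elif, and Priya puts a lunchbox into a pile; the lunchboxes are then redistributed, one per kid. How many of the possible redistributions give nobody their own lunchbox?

265

Count assignments avoiding every fixed point. For any j of the 6 kids fixed to their own lunchbox, the other 6−j can be arranged in (6−j)! ways.
By inclusion–exclusion this is Σ_{j=0}^{6} (−1)^j C(6,j)·(6−j)!.
Computing: 720 − 720 + 360 − 120 + 30 − 6 + 1 = 265.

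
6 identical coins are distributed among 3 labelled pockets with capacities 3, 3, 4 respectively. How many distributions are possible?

13

By stars and bars, unrestricted non-negative solutions to x_1+…+x_3 = 6 number C(6+2,2) = 28.
Subtract solutions that violate a single cap (substitute x_i' = x_i − (cap_i+1)): x_1 ≥ 4 gives C(4,2) = 6; x_2 ≥ 4 gives C(4,2) = 6; x_3 ≥ 5 gives C(3,2) = 3. Together 15.
No two caps can be exceeded simultaneously, so the pair terms are all 0.
By inclusion–exclusion the count is 28 − 15 + 0 = 13.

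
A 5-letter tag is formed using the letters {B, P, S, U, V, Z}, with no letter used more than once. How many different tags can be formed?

Choose and order 5 of the 6 symbols: the first letter has 6 options, the next 5, and so on down to 2.
6 × 5 × 4 × 3 × 2 = 720.

720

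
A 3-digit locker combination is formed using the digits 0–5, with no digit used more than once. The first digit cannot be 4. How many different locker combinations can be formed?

100

The first digit has 6−1 = 5 choices (anything except 4).
The remaining 2 digits are filled from the other 5 symbols without repetition: 5 × 4 = 20.
Total: 5 × 20 = 100.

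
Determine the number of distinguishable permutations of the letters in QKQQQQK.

Letter multiplicities in QKQQQQK: K×2, Q×5.
Dividing 7! = 5040 by 5!·2! = 240 for the repeated letters gives 21.

21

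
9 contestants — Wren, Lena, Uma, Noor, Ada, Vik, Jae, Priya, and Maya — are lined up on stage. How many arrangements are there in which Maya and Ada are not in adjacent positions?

Of the 9! = 362880 arrangements, those with Maya and Ada adjacent number 2 × 8! = 80640 (treat the pair as a block with 2 internal orders).
Complementary counting: 362880 − 80640 = 282240.

282240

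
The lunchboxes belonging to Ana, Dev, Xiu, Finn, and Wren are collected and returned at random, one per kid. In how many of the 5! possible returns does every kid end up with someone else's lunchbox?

44

This is the derangement count D_5: permutations of 5 items with no fixed point.
By inclusion–exclusion this is Σ_{j=0}^{5} (−1)^j C(5,j)·(5−j)!.
Computing: 120 − 120 + 60 − 20 + 5 − 1 = 44.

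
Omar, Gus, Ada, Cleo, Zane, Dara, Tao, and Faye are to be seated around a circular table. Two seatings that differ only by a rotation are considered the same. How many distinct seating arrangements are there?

Around a circle, 8 distinct people have 8!/8 = (7)! = 5040 rotationally distinct seatings.

5040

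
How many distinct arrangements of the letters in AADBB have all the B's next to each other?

Treat the 2 copies of B as a single block. The multiset to arrange is then {BB, A, A, D}, 4 items in all.
That gives (4)!/(2!) = 12 arrangements.

12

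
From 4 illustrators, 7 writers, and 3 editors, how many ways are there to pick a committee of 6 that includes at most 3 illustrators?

2958

Split by how many illustrators are chosen (0 through 3).
Sum: C(4,0)·C(10,6) + C(4,1)·C(10,5) + C(4,2)·C(10,4) + C(4,3)·C(10,3) = 210 + 1008 + 1260 + 480 = 2958.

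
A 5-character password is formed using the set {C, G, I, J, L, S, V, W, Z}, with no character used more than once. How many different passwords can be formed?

With no repetition, fill the 5 characters in order: 9 choices, then 8, down to 5.
That product is 9 × 8 × 7 × 6 × 5 = 15120.

15120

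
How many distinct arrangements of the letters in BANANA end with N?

20

With the last slot taken by N, it remains to arrange the other 5 letters (BAANA).
Those 5 letters have A appearing 3 times, giving (5)!/(3!) = 20.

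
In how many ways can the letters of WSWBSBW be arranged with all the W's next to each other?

Treat the 3 copies of W as a single block. The multiset to arrange is then {WWW, B, B, S, S}, 5 items in all.
That gives (5)!/(2!·2!) = 30 arrangements.

30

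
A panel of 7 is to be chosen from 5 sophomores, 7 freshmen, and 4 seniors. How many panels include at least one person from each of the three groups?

10283

Unrestricted: C(16,7) = 11440 ways to pick any 7 of the 16.
Selections missing a whole group: no sophomores → C(11,7) = 330; no freshmen → C(9,7) = 36; no seniors → C(12,7) = 792.
Add back selections omitting two groups (i.e. drawn from a single group): C(5,7) + C(7,7) + C(4,7) = 1.
By inclusion–exclusion: 11440 − 1158 + 1 = 10283.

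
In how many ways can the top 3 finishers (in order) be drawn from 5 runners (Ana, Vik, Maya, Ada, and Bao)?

This is an ordered selection of 3 from 5: P(5,3).
That gives 5 × 4 × 3 = 60.

60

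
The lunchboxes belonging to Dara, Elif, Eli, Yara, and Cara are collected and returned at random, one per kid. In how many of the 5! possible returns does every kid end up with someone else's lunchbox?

44

Count assignments avoiding every fixed point. For any j of the 5 kids fixed to their own lunchbox, the other 5−j can be arranged in (5−j)! ways.
By inclusion–exclusion this is Σ_{j=0}^{5} (−1)^j C(5,j)·(5−j)!.
Computing: 120 − 120 + 60 − 20 + 5 − 1 = 44.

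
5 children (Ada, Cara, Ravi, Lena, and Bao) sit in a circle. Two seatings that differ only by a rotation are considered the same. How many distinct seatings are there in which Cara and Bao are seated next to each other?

12

Treat {Cara, Bao} as one unit (2 internal orders) and seat the resulting 4 units around the table: (3)! circular arrangements.
So 2 × (3)! = 2 × 6 = 12.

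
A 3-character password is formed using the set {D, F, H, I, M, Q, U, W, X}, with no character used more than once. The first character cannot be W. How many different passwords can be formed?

The first character has 9−1 = 8 choices (anything except W).
The remaining 2 characters are filled from the other 8 symbols without repetition: 8 × 7 = 56.
Total: 8 × 56 = 448.

448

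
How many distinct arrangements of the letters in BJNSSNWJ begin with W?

630

Fix W in the first position and arrange the remaining 7 letters.
Those 7 letters have J appearing twice, N appearing twice, and S appearing twice, giving (7)!/(2!·2!·2!) = 630.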